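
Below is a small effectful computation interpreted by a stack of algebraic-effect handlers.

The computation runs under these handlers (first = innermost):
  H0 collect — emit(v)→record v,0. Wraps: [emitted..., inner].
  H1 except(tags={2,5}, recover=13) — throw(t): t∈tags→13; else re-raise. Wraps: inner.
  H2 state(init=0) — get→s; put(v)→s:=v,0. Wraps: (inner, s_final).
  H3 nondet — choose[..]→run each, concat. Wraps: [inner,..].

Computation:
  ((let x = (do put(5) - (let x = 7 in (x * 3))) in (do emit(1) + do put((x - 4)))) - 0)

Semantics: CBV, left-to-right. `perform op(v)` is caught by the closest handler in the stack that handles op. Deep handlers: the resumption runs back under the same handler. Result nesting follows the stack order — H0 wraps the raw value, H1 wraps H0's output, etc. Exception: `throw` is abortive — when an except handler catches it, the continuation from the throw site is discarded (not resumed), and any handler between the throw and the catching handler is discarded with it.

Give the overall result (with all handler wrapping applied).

Answer: [([1, 0], -25)]

Step-by-step:
put(5) @ H2 ⇒ s:=5
emit(1) @ H0 ⇒ out+=1
put(-25) @ H2 ⇒ s:=-25
H0 returns [1, 0]
H1 returns [1, 0]
H2 returns ([1, 0], -25)
H3 returns [([1, 0], -25)]
= [([1, 0], -25)]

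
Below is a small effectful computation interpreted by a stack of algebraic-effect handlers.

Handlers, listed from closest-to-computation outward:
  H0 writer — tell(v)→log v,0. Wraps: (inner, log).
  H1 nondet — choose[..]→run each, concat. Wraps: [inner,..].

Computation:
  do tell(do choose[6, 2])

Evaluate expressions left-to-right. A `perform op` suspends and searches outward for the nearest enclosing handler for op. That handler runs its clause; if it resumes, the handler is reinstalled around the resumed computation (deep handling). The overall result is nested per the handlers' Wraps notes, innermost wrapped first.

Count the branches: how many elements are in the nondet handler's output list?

Working:
choose[6, 2] @ H1
  branch[0] choose=6:
    tell(6) @ H0 ⇒ log+=6
    H0 returns (0, (6))
    H1 returns [(0, (6))]
  branch[1] choose=2:
    tell(2) @ H0 ⇒ log+=2
    H0 returns (0, (2))
    H1 returns [(0, (2))]
= [(0, (6)), (0, (2))]

Answer: 2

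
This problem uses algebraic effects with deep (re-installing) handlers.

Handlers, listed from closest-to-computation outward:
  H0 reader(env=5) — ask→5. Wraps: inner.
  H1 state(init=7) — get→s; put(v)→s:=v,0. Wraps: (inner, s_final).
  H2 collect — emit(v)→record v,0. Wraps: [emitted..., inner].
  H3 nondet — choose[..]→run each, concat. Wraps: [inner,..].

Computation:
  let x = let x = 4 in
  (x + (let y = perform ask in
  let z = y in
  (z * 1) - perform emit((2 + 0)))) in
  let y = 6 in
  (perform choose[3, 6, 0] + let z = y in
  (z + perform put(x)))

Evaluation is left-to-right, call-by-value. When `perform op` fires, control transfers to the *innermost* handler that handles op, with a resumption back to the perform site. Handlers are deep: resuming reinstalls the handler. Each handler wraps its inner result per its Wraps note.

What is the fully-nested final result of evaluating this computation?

Step-by-step:
ask @ H0 ⇒ 5
emit(2) @ H2 ⇒ out+=2
choose[3, 6, 0] @ H3
  branch[0] choose=3:
    put(9) @ H1 ⇒ s:=9
    H0 returns 9
    H1 returns (9, 9)
    H2 returns [2, (9, 9)]
    H3 returns [[2, (9, 9)]]
  branch[1] choose=6:
    put(9) @ H1 ⇒ s:=9
    H0 returns 12
    H1 returns (12, 9)
    H2 returns [2, (12, 9)]
    H3 returns [[2, (12, 9)]]
  branch[2] choose=0:
    put(9) @ H1 ⇒ s:=9
    H0 returns 6
    H1 returns (6, 9)
    H2 returns [2, (6, 9)]
    H3 returns [[2, (6, 9)]]
= [[2, (9, 9)], [2, (12, 9)], [2, (6, 9)]]

Answer: [[2, (9, 9)], [2, (12, 9)], [2, (6, 9)]]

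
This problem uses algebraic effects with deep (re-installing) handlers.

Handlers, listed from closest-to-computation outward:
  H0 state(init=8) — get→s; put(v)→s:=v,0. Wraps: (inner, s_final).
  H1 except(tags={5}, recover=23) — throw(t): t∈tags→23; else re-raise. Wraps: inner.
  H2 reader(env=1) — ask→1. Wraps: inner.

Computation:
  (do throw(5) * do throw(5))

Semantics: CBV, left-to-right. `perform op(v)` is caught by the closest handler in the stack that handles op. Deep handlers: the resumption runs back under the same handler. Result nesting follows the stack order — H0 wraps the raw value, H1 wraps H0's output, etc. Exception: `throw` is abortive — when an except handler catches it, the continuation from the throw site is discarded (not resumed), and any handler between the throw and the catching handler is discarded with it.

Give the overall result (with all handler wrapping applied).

Answer: 23

Step-by-step:
throw(5) @ H1 caught ⇒ 23
H2 returns 23
= 23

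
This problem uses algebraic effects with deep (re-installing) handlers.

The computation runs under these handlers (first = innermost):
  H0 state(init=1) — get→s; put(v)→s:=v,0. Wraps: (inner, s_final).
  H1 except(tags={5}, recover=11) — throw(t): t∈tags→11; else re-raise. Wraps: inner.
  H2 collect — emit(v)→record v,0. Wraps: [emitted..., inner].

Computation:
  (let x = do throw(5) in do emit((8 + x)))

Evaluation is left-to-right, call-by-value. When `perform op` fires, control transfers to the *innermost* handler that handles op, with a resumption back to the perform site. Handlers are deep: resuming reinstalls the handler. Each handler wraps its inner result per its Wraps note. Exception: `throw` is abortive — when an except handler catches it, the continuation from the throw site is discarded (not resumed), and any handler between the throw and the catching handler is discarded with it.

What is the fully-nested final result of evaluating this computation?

Answer: [11]

Step-by-step:
throw(5) @ H1 caught ⇒ 11
H2 returns [11]
= [11]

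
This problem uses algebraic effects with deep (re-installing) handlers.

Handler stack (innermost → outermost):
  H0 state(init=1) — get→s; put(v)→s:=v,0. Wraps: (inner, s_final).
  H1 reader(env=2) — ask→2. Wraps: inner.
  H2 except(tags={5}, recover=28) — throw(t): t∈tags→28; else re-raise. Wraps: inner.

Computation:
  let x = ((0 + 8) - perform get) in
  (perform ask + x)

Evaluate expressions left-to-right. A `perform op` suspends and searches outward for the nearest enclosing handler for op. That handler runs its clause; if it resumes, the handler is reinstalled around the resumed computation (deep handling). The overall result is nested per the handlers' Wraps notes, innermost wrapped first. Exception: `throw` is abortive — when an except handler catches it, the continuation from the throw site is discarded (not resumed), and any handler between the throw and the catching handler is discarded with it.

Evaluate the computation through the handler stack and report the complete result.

Step-by-step:
get @ H0 ⇒ 1
ask @ H1 ⇒ 2
H0 returns (9, 1)
H1 returns (9, 1)
H2 returns (9, 1)
= (9, 1)

Answer: (9, 1)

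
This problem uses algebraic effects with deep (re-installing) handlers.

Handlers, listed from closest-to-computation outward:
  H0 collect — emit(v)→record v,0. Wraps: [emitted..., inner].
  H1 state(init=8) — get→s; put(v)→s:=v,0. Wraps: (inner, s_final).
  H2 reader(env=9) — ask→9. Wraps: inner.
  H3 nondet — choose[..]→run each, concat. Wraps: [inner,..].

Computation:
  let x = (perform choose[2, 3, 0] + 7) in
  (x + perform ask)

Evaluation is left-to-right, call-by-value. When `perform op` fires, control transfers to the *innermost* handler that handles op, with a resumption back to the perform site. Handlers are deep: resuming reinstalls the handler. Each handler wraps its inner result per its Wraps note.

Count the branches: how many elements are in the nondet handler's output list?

Answer: 3

Step-by-step:
choose[2, 3, 0] @ H3
  branch[0] choose=2:
    ask @ H2 ⇒ 9
    H0 returns [18]
    H1 returns ([18], 8)
    H2 returns ([18], 8)
    H3 returns [([18], 8)]
  branch[1] choose=3:
    ask @ H2 ⇒ 9
    H0 returns [19]
    H1 returns ([19], 8)
    H2 returns ([19], 8)
    H3 returns [([19], 8)]
  branch[2] choose=0:
    ask @ H2 ⇒ 9
    H0 returns [16]
    H1 returns ([16], 8)
    H2 returns ([16], 8)
    H3 returns [([16], 8)]
= [([18], 8), ([19], 8), ([16], 8)]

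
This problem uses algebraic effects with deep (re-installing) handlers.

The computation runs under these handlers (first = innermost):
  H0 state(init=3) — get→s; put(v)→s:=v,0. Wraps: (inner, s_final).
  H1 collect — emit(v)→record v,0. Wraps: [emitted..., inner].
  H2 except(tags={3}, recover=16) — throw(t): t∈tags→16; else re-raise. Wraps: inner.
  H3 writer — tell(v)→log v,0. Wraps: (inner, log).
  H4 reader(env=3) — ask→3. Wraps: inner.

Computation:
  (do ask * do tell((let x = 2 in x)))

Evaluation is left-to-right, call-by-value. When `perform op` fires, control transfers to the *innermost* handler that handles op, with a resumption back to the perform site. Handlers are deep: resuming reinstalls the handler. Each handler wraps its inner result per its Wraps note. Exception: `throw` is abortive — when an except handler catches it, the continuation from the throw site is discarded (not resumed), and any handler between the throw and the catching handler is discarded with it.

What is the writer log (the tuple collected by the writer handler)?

Step-by-step:
ask @ H4 ⇒ 3
tell(2) @ H3 ⇒ log+=2
H0 returns (0, 3)
H1 returns [(0, 3)]
H2 returns [(0, 3)]
H3 returns ([(0, 3)], (2))
H4 returns ([(0, 3)], (2))
= ([(0, 3)], (2))

Answer: (2)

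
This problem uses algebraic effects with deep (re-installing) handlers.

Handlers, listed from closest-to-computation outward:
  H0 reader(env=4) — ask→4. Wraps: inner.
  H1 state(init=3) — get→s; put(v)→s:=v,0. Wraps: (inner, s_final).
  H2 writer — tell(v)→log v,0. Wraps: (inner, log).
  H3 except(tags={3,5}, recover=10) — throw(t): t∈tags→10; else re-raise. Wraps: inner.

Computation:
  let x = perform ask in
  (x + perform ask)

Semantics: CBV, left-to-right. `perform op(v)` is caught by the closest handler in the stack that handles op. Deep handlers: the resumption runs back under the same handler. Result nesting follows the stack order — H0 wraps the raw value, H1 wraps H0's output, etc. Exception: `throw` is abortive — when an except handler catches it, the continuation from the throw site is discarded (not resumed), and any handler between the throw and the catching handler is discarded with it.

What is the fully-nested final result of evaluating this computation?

Working:
ask @ H0 ⇒ 4
ask @ H0 ⇒ 4
H0 returns 8
H1 returns (8, 3)
H2 returns ((8, 3), ())
H3 returns ((8, 3), ())
= ((8, 3), ())

Answer: ((8, 3), ())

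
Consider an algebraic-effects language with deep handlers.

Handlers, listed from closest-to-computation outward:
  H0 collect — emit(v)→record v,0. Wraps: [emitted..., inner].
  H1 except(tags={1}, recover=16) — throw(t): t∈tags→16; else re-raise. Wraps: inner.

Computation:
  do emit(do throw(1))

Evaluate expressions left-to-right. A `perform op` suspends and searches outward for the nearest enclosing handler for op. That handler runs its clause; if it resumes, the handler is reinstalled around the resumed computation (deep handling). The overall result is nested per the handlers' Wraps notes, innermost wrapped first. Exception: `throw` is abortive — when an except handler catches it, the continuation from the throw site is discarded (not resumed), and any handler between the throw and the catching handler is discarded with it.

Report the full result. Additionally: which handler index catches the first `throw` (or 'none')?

Working:
throw(1) @ H1 caught ⇒ 16
= 16

Answer: 16 ; first throw caught by: H1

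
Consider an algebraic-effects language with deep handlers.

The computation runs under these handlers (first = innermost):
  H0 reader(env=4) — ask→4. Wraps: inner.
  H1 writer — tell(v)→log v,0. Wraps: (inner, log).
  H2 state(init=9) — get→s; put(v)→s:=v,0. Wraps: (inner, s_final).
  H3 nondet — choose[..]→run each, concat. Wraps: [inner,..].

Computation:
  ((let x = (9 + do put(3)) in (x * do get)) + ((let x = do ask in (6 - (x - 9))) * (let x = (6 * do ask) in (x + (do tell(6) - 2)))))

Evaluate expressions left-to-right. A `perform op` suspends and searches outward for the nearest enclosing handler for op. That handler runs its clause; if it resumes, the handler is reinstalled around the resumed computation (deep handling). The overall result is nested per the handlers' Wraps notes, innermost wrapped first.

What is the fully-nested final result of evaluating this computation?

Answer: [((269, (6)), 3)]

Step-by-step:
put(3) @ H2 ⇒ s:=3
get @ H2 ⇒ 3
ask @ H0 ⇒ 4
ask @ H0 ⇒ 4
tell(6) @ H1 ⇒ log+=6
H0 returns 269
H1 returns (269, (6))
H2 returns ((269, (6)), 3)
H3 returns [((269, (6)), 3)]
= [((269, (6)), 3)]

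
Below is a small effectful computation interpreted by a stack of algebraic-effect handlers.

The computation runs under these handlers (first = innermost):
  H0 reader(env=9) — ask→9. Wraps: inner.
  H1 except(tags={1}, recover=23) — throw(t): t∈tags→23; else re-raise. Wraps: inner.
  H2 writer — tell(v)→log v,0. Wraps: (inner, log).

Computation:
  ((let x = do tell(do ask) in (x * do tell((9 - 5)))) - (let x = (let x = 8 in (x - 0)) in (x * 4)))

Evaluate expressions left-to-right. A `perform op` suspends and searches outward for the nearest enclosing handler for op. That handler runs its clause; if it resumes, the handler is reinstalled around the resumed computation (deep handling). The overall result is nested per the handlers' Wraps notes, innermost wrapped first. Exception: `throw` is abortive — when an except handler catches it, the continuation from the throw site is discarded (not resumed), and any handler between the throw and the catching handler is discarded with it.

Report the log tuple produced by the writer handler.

Answer: (9, 4)

Working:
ask @ H0 ⇒ 9
tell(9) @ H2 ⇒ log+=9
tell(4) @ H2 ⇒ log+=4
H0 returns -32
H1 returns -32
H2 returns (-32, (9, 4))
= (-32, (9, 4))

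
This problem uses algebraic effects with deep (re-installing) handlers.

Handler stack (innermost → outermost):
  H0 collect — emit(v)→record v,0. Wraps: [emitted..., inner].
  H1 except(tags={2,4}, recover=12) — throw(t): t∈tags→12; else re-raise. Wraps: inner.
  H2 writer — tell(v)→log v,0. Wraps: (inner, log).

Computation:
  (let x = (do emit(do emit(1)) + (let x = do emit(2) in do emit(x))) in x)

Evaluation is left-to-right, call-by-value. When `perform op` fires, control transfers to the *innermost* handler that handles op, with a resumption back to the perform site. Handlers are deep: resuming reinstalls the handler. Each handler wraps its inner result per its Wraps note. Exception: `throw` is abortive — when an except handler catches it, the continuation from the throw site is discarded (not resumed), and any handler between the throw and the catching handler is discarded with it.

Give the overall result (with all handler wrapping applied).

Answer: ([1, 0, 2, 0, 0], ())

Working:
emit(1) @ H0 ⇒ out+=1
emit(0) @ H0 ⇒ out+=0
emit(2) @ H0 ⇒ out+=2
emit(0) @ H0 ⇒ out+=0
H0 returns [1, 0, 2, 0, 0]
H1 returns [1, 0, 2, 0, 0]
H2 returns ([1, 0, 2, 0, 0], ())
= ([1, 0, 2, 0, 0], ())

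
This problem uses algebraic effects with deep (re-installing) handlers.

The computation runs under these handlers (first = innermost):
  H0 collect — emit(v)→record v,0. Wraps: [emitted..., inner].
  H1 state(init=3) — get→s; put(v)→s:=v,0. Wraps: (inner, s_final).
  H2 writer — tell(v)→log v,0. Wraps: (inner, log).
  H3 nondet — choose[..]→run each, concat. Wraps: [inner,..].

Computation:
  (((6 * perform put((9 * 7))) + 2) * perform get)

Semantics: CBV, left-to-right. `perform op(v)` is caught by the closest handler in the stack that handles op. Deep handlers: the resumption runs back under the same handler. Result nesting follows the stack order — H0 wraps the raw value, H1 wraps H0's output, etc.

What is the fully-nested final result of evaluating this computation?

Answer: [(([126], 63), ())]

Evaluation trace:
put(63) @ H1 ⇒ s:=63
get @ H1 ⇒ 63
H0 returns [126]
H1 returns ([126], 63)
H2 returns (([126], 63), ())
H3 returns [(([126], 63), ())]
= [(([126], 63), ())]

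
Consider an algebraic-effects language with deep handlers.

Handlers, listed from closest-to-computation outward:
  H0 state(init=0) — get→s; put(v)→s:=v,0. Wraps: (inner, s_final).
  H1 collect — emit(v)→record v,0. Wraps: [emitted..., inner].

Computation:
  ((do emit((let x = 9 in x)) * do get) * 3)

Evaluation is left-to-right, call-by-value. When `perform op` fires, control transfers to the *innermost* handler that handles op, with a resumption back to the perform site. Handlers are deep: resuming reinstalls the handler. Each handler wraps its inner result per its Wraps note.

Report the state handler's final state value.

Working:
emit(9) @ H1 ⇒ out+=9
get @ H0 ⇒ 0
H0 returns (0, 0)
H1 returns [9, (0, 0)]
= [9, (0, 0)]

Answer: 0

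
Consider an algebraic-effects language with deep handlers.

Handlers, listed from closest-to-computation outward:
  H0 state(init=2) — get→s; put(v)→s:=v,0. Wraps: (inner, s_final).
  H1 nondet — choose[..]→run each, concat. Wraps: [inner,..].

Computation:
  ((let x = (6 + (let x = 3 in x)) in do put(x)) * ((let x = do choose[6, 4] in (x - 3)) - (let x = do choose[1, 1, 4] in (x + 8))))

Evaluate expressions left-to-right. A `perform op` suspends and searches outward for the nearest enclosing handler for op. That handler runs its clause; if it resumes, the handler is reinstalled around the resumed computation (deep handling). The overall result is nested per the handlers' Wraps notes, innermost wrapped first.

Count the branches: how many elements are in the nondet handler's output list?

Answer: 6

Evaluation trace:
put(9) @ H0 ⇒ s:=9
choose[6, 4] @ H1
  branch[0] choose=6:
    choose[1, 1, 4] @ H1
      branch[0] choose=1:
        H0 returns (0, 9)
        H1 returns [(0, 9)]
      branch[1] choose=1:
        H0 returns (0, 9)
        H1 returns [(0, 9)]
      branch[2] choose=4:
        H0 returns (0, 9)
        H1 returns [(0, 9)]
  branch[1] choose=4:
    choose[1, 1, 4] @ H1
      branch[0] choose=1:
        H0 returns (0, 9)
        H1 returns [(0, 9)]
      branch[1] choose=1:
        H0 returns (0, 9)
        H1 returns [(0, 9)]
      branch[2] choose=4:
        H0 returns (0, 9)
        H1 returns [(0, 9)]
= [(0, 9), (0, 9), (0, 9), (0, 9), (0, 9), (0, 9)]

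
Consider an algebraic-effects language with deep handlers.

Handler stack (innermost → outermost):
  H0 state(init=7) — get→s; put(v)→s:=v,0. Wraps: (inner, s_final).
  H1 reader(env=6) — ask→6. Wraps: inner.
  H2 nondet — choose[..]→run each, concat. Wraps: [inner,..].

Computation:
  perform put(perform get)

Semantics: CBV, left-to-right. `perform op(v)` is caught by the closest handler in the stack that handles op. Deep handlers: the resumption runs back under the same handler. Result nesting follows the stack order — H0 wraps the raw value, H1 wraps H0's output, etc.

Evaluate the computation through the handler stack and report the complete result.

Answer: [(0, 7)]

Evaluation trace:
get @ H0 ⇒ 7
put(7) @ H0 ⇒ s:=7
H0 returns (0, 7)
H1 returns (0, 7)
H2 returns [(0, 7)]
= [(0, 7)]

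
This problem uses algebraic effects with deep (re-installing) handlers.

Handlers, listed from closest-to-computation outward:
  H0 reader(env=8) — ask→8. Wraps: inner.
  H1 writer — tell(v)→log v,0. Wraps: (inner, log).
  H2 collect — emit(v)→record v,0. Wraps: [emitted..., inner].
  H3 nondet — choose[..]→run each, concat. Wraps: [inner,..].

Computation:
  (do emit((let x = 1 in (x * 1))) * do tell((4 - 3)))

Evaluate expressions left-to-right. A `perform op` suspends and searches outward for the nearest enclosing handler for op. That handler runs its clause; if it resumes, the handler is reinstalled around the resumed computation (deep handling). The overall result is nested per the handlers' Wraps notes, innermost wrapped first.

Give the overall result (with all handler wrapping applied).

Answer: [[1, (0, (1))]]

Step-by-step:
emit(1) @ H2 ⇒ out+=1
tell(1) @ H1 ⇒ log+=1
H0 returns 0
H1 returns (0, (1))
H2 returns [1, (0, (1))]
H3 returns [[1, (0, (1))]]
= [[1, (0, (1))]]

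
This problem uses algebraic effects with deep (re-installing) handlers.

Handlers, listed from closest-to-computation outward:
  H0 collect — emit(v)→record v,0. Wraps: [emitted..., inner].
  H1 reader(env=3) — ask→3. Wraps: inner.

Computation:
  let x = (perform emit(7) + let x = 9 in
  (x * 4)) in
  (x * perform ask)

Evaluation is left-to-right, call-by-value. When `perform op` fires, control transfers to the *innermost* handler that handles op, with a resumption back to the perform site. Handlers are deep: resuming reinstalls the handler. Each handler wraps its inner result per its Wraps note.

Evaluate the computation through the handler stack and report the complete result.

Answer: [7, 108]

Working:
emit(7) @ H0 ⇒ out+=7
ask @ H1 ⇒ 3
H0 returns [7, 108]
H1 returns [7, 108]
= [7, 108]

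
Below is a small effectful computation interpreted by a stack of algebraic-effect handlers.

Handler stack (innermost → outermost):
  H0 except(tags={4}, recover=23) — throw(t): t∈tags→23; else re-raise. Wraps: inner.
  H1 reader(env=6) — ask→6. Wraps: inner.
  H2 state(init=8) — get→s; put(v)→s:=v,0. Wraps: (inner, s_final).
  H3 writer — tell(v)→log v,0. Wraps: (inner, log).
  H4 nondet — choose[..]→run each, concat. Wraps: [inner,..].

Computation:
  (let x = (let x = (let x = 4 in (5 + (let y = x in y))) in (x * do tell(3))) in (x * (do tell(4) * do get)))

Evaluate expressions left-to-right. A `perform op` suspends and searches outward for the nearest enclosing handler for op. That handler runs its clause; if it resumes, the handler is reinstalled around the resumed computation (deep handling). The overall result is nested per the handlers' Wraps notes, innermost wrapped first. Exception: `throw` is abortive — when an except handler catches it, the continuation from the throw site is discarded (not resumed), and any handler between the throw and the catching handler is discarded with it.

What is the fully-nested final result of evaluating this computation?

Working:
tell(3) @ H3 ⇒ log+=3
tell(4) @ H3 ⇒ log+=4
get @ H2 ⇒ 8
H0 returns 0
H1 returns 0
H2 returns (0, 8)
H3 returns ((0, 8), (3, 4))
H4 returns [((0, 8), (3, 4))]
= [((0, 8), (3, 4))]

Answer: [((0, 8), (3, 4))]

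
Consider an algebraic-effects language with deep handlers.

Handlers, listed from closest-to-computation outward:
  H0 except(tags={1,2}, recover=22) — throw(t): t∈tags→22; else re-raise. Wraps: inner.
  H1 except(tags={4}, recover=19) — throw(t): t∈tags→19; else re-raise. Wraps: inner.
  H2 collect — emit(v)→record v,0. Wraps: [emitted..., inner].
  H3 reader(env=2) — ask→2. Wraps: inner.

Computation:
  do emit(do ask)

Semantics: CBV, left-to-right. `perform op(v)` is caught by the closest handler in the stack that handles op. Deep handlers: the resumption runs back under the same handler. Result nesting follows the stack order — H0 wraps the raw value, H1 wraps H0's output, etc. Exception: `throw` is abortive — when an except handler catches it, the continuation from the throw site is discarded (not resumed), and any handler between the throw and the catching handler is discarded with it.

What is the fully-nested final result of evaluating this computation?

Working:
ask @ H3 ⇒ 2
emit(2) @ H2 ⇒ out+=2
H0 returns 0
H1 returns 0
H2 returns [2, 0]
H3 returns [2, 0]
= [2, 0]

Answer: [2, 0]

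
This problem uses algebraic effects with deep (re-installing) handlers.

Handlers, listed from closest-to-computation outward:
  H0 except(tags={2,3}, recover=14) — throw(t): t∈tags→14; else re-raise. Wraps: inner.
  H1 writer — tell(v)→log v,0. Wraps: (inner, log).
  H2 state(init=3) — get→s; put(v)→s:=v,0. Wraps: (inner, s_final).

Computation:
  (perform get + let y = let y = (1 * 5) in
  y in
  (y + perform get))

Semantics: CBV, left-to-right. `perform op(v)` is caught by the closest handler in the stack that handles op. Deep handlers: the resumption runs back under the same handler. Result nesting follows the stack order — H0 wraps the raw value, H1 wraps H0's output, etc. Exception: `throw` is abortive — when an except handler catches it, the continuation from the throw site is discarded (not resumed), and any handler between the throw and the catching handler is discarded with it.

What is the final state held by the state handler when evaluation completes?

Answer: 3

Working:
get @ H2 ⇒ 3
get @ H2 ⇒ 3
H0 returns 11
H1 returns (11, ())
H2 returns ((11, ()), 3)
= ((11, ()), 3)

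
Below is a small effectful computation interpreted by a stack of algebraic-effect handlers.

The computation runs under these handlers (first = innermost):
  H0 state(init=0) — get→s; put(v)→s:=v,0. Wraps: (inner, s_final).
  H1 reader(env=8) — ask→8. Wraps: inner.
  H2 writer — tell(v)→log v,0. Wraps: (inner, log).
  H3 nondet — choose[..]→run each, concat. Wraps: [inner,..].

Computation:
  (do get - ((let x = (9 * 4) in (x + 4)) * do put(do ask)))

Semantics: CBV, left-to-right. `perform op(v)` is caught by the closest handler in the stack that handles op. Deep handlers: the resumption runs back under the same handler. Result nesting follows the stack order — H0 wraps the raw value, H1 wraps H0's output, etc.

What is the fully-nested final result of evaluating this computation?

Working:
get @ H0 ⇒ 0
ask @ H1 ⇒ 8
put(8) @ H0 ⇒ s:=8
H0 returns (0, 8)
H1 returns (0, 8)
H2 returns ((0, 8), ())
H3 returns [((0, 8), ())]
= [((0, 8), ())]

Answer: [((0, 8), ())]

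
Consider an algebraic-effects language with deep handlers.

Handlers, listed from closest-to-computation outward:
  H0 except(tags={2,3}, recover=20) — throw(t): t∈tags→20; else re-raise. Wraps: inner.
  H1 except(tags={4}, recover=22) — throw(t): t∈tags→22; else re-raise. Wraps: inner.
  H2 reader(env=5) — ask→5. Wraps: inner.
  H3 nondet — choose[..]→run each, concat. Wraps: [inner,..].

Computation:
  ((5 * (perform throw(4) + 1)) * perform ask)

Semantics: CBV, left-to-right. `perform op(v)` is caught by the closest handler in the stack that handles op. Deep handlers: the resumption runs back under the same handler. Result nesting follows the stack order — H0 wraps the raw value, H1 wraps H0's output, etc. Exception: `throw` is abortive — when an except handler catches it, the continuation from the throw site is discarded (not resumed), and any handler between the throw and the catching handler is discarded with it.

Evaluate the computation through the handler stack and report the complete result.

Step-by-step:
throw(4) @ H0 re-raised
throw(4) @ H1 caught ⇒ 22
H2 returns 22
H3 returns [22]
= [22]

Answer: [22]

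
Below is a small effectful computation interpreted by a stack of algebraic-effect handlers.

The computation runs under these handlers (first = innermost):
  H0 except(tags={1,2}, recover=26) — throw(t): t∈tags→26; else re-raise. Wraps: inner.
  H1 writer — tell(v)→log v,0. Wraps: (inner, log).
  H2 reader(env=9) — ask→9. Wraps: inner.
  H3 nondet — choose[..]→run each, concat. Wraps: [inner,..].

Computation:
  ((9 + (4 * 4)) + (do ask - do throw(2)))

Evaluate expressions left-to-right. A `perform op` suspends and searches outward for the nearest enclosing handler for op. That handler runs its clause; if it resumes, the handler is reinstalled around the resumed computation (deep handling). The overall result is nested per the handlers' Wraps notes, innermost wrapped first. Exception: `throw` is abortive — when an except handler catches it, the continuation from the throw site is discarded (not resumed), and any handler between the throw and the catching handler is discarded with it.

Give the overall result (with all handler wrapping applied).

Evaluation trace:
ask @ H2 ⇒ 9
throw(2) @ H0 caught ⇒ 26
H1 returns (26, ())
H2 returns (26, ())
H3 returns [(26, ())]
= [(26, ())]

Answer: [(26, ())]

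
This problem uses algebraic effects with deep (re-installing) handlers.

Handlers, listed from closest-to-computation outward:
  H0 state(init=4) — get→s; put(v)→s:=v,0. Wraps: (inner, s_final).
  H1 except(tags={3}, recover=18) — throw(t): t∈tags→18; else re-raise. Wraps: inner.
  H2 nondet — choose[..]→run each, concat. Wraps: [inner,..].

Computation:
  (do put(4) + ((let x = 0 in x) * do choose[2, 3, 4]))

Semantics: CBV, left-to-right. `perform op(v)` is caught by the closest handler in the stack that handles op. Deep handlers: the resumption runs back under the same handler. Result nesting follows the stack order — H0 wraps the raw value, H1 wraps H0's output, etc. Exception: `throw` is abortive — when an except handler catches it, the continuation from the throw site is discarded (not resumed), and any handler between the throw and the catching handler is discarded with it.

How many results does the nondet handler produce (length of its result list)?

Answer: 3

Working:
put(4) @ H0 ⇒ s:=4
choose[2, 3, 4] @ H2
  branch[0] choose=2:
    H0 returns (0, 4)
    H1 returns (0, 4)
    H2 returns [(0, 4)]
  branch[1] choose=3:
    H0 returns (0, 4)
    H1 returns (0, 4)
    H2 returns [(0, 4)]
  branch[2] choose=4:
    H0 returns (0, 4)
    H1 returns (0, 4)
    H2 returns [(0, 4)]
= [(0, 4), (0, 4), (0, 4)]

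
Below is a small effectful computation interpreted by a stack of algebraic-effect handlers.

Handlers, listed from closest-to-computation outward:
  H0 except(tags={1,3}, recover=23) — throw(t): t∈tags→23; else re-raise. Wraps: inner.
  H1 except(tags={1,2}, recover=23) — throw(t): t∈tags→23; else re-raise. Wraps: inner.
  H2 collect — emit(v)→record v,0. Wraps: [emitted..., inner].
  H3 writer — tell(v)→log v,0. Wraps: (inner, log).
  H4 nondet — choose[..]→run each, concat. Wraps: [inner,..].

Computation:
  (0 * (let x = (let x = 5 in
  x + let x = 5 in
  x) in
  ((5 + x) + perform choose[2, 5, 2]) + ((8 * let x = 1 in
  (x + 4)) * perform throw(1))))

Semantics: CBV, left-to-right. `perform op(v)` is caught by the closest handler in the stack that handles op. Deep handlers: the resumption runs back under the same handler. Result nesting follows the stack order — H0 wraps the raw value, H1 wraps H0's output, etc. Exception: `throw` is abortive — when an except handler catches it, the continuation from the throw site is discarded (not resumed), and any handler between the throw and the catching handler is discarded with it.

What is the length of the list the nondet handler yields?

Step-by-step:
choose[2, 5, 2] @ H4
  branch[0] choose=2:
    throw(1) @ H0 caught ⇒ 23
    H1 returns 23
    H2 returns [23]
    H3 returns ([23], ())
    H4 returns [([23], ())]
  branch[1] choose=5:
    throw(1) @ H0 caught ⇒ 23
    H1 returns 23
    H2 returns [23]
    H3 returns ([23], ())
    H4 returns [([23], ())]
  branch[2] choose=2:
    throw(1) @ H0 caught ⇒ 23
    H1 returns 23
    H2 returns [23]
    H3 returns ([23], ())
    H4 returns [([23], ())]
= [([23], ()), ([23], ()), ([23], ())]

Answer: 3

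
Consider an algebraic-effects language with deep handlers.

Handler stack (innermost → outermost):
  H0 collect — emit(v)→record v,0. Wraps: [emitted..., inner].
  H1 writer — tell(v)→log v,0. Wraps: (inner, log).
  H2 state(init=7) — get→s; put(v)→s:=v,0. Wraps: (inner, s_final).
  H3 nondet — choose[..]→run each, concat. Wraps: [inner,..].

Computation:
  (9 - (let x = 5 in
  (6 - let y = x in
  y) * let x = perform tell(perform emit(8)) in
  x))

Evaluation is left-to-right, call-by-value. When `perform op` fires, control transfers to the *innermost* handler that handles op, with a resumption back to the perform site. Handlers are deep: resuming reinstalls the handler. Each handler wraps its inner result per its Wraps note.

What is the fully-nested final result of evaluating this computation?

Step-by-step:
emit(8) @ H0 ⇒ out+=8
tell(0) @ H1 ⇒ log+=0
H0 returns [8, 9]
H1 returns ([8, 9], (0))
H2 returns (([8, 9], (0)), 7)
H3 returns [(([8, 9], (0)), 7)]
= [(([8, 9], (0)), 7)]

Answer: [(([8, 9], (0)), 7)]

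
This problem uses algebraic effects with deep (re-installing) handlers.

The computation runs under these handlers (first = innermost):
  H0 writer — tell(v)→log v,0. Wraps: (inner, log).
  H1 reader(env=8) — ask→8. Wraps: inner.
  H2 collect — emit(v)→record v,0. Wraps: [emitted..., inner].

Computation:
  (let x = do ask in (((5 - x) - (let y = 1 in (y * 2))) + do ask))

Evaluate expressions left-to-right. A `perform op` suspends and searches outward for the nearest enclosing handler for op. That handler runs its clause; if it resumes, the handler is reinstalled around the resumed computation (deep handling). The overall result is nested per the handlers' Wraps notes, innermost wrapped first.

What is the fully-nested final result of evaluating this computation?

Answer: [(3, ())]

Working:
ask @ H1 ⇒ 8
ask @ H1 ⇒ 8
H0 returns (3, ())
H1 returns (3, ())
H2 returns [(3, ())]
= [(3, ())]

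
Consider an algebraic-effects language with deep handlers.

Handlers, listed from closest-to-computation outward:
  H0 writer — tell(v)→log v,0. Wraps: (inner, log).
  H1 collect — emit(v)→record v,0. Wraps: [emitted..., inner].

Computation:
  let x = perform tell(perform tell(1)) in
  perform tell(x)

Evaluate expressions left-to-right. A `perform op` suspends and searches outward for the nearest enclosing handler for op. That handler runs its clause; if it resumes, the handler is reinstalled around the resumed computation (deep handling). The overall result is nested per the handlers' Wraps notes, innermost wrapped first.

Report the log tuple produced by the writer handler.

Step-by-step:
tell(1) @ H0 ⇒ log+=1
tell(0) @ H0 ⇒ log+=0
tell(0) @ H0 ⇒ log+=0
H0 returns (0, (1, 0, 0))
H1 returns [(0, (1, 0, 0))]
= [(0, (1, 0, 0))]

Answer: (1, 0, 0)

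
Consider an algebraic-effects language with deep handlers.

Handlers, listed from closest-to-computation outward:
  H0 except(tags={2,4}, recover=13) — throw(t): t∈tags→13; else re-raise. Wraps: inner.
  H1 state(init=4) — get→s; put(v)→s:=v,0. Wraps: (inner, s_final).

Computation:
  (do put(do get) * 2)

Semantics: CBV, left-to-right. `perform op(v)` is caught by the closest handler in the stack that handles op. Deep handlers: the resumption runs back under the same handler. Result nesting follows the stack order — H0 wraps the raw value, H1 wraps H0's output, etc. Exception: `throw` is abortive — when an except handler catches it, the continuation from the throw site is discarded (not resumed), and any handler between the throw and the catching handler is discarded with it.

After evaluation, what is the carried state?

Evaluation trace:
get @ H1 ⇒ 4
put(4) @ H1 ⇒ s:=4
H0 returns 0
H1 returns (0, 4)
= (0, 4)

Answer: 4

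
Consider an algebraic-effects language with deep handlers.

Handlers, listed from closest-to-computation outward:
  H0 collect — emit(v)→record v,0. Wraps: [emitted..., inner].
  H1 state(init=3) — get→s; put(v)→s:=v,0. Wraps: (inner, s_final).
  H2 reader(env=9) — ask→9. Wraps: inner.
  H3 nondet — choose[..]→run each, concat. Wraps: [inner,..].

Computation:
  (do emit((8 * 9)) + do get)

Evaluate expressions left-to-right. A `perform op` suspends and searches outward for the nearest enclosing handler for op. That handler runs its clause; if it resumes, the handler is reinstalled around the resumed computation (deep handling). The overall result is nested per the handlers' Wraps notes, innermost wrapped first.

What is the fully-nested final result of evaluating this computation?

Evaluation trace:
emit(72) @ H0 ⇒ out+=72
get @ H1 ⇒ 3
H0 returns [72, 3]
H1 returns ([72, 3], 3)
H2 returns ([72, 3], 3)
H3 returns [([72, 3], 3)]
= [([72, 3], 3)]

Answer: [([72, 3], 3)]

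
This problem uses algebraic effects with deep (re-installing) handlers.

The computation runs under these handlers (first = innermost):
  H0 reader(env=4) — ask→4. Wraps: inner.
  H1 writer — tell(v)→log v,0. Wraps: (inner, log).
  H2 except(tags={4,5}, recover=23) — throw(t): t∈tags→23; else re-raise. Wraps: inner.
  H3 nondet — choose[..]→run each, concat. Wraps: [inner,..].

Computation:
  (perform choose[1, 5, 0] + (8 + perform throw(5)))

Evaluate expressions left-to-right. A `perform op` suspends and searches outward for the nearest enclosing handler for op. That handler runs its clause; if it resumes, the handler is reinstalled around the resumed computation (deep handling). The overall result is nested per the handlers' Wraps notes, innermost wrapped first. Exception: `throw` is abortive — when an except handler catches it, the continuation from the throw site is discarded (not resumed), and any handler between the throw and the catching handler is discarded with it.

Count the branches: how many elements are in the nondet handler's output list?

Working:
choose[1, 5, 0] @ H3
  branch[0] choose=1:
    throw(5) @ H2 caught ⇒ 23
    H3 returns [23]
  branch[1] choose=5:
    throw(5) @ H2 caught ⇒ 23
    H3 returns [23]
  branch[2] choose=0:
    throw(5) @ H2 caught ⇒ 23
    H3 returns [23]
= [23, 23, 23]

Answer: 3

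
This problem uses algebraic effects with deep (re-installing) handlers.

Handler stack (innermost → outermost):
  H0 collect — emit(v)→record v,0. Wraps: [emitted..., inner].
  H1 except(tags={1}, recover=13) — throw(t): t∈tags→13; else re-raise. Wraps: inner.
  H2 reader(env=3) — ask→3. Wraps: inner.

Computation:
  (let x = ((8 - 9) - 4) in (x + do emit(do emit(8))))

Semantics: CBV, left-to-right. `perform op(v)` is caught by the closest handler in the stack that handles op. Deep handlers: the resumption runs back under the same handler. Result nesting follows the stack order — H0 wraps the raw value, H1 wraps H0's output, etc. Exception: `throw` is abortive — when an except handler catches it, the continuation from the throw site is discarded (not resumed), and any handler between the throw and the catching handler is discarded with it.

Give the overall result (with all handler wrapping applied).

Working:
emit(8) @ H0 ⇒ out+=8
emit(0) @ H0 ⇒ out+=0
H0 returns [8, 0, -5]
H1 returns [8, 0, -5]
H2 returns [8, 0, -5]
= [8, 0, -5]

Answer: [8, 0, -5]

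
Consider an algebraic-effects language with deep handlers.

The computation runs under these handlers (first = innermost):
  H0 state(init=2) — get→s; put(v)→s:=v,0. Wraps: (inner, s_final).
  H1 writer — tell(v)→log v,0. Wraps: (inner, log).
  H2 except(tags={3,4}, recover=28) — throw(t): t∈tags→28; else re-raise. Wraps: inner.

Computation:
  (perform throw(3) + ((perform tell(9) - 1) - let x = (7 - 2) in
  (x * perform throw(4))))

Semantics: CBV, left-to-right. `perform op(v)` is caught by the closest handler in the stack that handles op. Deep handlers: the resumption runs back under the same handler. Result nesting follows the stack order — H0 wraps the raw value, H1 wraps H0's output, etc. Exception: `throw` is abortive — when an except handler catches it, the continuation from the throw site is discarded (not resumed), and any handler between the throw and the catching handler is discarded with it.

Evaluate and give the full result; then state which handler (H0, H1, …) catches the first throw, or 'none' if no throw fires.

Answer: 28 ; first throw caught by: H2

Working:
throw(3) @ H2 caught ⇒ 28
= 28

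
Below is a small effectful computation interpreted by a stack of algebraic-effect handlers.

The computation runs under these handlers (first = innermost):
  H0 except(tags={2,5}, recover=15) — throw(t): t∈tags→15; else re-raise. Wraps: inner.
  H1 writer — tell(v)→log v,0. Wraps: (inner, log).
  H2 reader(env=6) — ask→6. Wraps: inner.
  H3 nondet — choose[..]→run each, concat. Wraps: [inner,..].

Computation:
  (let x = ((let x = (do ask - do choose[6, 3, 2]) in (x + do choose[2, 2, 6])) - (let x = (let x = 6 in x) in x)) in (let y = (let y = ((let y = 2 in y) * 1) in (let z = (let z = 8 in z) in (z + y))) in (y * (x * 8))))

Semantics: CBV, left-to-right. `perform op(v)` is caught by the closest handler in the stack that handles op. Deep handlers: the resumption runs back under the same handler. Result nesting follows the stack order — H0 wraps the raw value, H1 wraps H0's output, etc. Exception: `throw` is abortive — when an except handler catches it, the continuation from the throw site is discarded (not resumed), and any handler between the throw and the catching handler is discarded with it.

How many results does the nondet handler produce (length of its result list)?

Step-by-step:
ask @ H2 ⇒ 6
choose[6, 3, 2] @ H3
  branch[0] choose=6:
    choose[2, 2, 6] @ H3
      branch[0] choose=2:
        H0 returns -320
        H1 returns (-320, ())
        H2 returns (-320, ())
        H3 returns [(-320, ())]
      branch[1] choose=2:
        H0 returns -320
        H1 returns (-320, ())
        H2 returns (-320, ())
        H3 returns [(-320, ())]
      branch[2] choose=6:
        H0 returns 0
        H1 returns (0, ())
        H2 returns (0, ())
        H3 returns [(0, ())]
  branch[1] choose=3:
    choose[2, 2, 6] @ H3
      branch[0] choose=2:
        H0 returns -80
        H1 returns (-80, ())
        H2 returns (-80, ())
        H3 returns [(-80, ())]
      branch[1] choose=2:
        H0 returns -80
        H1 returns (-80, ())
        H2 returns (-80, ())
        H3 returns [(-80, ())]
      branch[2] choose=6:
        H0 returns 240
        H1 returns (240, ())
        H2 returns (240, ())
        H3 returns [(240, ())]
  branch[2] choose=2:
    choose[2, 2, 6] @ H3
      branch[0] choose=2:
        H0 returns 0
        H1 returns (0, ())
        H2 returns (0, ())
        H3 returns [(0, ())]
      branch[1] choose=2:
        H0 returns 0
        H1 returns (0, ())
        H2 returns (0, ())
        H3 returns [(0, ())]
      branch[2] choose=6:
        H0 returns 320
        H1 returns (320, ())
        H2 returns (320, ())
        H3 returns [(320, ())]
= [(-320, ()), (-320, ()), (0, ()), (-80, ()), (-80, ()), (240, ()), (0, ()), (0, ()), (320, ())]

Answer: 9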